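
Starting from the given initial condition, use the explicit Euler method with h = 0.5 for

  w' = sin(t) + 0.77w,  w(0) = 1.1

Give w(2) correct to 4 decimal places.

5.5888

Euler: w_{n+1} = w_n + h·f(t_n, w_n).
t=0.000000, w=1.100000: f=0.847000 → w ← 1.100000 + 0.5·0.847000 = 1.523500
t=0.500000, w=1.523500: f=1.652521 → w ← 1.523500 + 0.5·1.652521 = 2.349760
t=1.000000, w=2.349760: f=2.650786 → w ← 2.349760 + 0.5·2.650786 = 3.675153
t=1.500000, w=3.675153: f=3.827363 → w ← 3.675153 + 0.5·3.827363 = 5.588835
w(2) ≈ 5.5888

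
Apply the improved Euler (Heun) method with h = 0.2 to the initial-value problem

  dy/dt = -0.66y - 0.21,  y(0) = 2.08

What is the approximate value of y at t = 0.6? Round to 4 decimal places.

1.2979

Heun: k1 = f(t_n, y_n); k2 = f(t_n + h, y_n + h·k1); y_{n+1} = y_n + (h/2)·(k1 + k2).
t=0.000000, y=2.080000:
  k1 = f(0.000000, 2.080000) = -1.582800
  k2 = f(0.200000, 1.763440) = -1.373870
  y ← 2.080000 + (0.2/2)·(-1.582800 + (-1.373870)) = 1.784333
t=0.200000, y=1.784333:
  k1 = f(0.200000, 1.784333) = -1.387660
  k2 = f(0.400000, 1.506801) = -1.204489
  y ← 1.784333 + (0.2/2)·(-1.387660 + (-1.204489)) = 1.525118
t=0.400000, y=1.525118:
  k1 = f(0.400000, 1.525118) = -1.216578
  k2 = f(0.600000, 1.281803) = -1.055990
  y ← 1.525118 + (0.2/2)·(-1.216578 + (-1.055990)) = 1.297861
y(0.6) ≈ 1.2979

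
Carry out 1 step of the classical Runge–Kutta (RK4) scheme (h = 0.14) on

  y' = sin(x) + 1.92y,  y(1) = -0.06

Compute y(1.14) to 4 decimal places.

0.0620

RK4: k1 = f(x_n, y_n); k2 = f(x_n + h/2, y_n + (h/2)·k1); k3 = f(x_n + h/2, y_n + (h/2)·k2); k4 = f(x_n + h, y_n + h·k3); y_{n+1} = y_n + (h/6)·(k1 + 2k2 + 2k3 + k4).
x=1.000000, y=-0.060000:
  k1 = f(1.000000, -0.060000) = 0.726271
  k2 = f(1.070000, -0.009161) = 0.859611
  k3 = f(1.070000, 0.000173) = 0.877532
  k4 = f(1.140000, 0.062855) = 1.029314
  y ← -0.060000 + (0.14/6)·(k1 + 2k2 + 2k3 + k4) = 0.062030
y(1.14) ≈ 0.0620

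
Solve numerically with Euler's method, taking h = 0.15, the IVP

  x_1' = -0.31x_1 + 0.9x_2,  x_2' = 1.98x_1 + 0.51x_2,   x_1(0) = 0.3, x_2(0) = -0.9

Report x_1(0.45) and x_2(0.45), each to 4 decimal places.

-0.0849, -0.9556

Euler on (x_1,x_2): x_1_{n+1} = x_1_n + h·x_1', x_2_{n+1} = x_2_n + h·x_2'.
0.000000: (0.300000, -0.900000); f=(-0.903000, 0.135000) → (0.164550, -0.879750)
0.150000: (0.164550, -0.879750); f=(-0.842785, -0.122864) → (0.038132, -0.898180)
0.300000: (0.038132, -0.898180); f=(-0.820183, -0.382570) → (-0.084895, -0.955565)
(x_1(0.45), x_2(0.45)) ≈ (-0.0849, -0.9556)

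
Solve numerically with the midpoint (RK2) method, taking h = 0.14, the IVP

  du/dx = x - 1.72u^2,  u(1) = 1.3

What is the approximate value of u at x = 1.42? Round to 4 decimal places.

Midpoint: k1 = f(x_n, u_n); k2 = f(x_n + h/2, u_n + (h/2)·k1); u_{n+1} = u_n + h·k2.
x=1.000000, u=1.300000:
  k1 = f(1.000000, 1.300000) = -1.906800
  k2 = f(1.070000, 1.166524) = -1.270539
  u ← 1.300000 + 0.14·(-1.270539) = 1.122125
x=1.140000, u=1.122125:
  k1 = f(1.140000, 1.122125) = -1.025761
  k2 = f(1.210000, 1.050321) = -0.687461
  u ← 1.122125 + 0.14·(-0.687461) = 1.025880
x=1.280000, u=1.025880:
  k1 = f(1.280000, 1.025880) = -0.530180
  k2 = f(1.350000, 0.988768) = -0.331577
  u ← 1.025880 + 0.14·(-0.331577) = 0.979459
u(1.42) ≈ 0.9795

0.9795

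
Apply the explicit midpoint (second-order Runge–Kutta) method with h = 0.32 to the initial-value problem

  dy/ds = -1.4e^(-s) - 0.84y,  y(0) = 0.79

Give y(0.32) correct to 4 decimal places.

0.2846

Midpoint: k1 = f(s_n, y_n); k2 = f(s_n + h/2, y_n + (h/2)·k1); y_{n+1} = y_n + h·k2.
s=0.000000, y=0.790000:
  k1 = f(0.000000, 0.790000) = -2.063600
  k2 = f(0.160000, 0.459824) = -1.579253
  y ← 0.790000 + 0.32·(-1.579253) = 0.284639
y(0.32) ≈ 0.2846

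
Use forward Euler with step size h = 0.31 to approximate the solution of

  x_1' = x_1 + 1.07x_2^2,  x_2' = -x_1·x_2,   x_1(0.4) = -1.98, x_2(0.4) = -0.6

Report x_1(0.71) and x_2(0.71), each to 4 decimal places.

-2.4744, -0.9683

Euler on (x_1,x_2): x_1_{n+1} = x_1_n + h·x_1', x_2_{n+1} = x_2_n + h·x_2'.
0.400000: (-1.980000, -0.600000); f=(-1.594800, -1.188000) → (-2.474388, -0.968280)
(x_1(0.71), x_2(0.71)) ≈ (-2.4744, -0.9683)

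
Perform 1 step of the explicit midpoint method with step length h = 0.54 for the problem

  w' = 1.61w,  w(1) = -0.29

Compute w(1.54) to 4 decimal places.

-0.6517

Midpoint: k1 = f(x_n, w_n); k2 = f(x_n + h/2, w_n + (h/2)·k1); w_{n+1} = w_n + h·k2.
x=1.000000, w=-0.290000:
  k1 = f(1.000000, -0.290000) = -0.466900
  k2 = f(1.270000, -0.416063) = -0.669861
  w ← -0.290000 + 0.54·(-0.669861) = -0.651725
w(1.54) ≈ -0.6517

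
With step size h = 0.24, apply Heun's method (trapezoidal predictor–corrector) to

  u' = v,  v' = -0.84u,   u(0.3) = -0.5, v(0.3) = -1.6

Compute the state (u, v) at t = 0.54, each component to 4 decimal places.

Heun on (u,v): k1 = f(t_n, state_n); k2 = f(t_n + h, state_n + h·k1); state_{n+1} = state_n + (h/2)·(k1 + k2).
0.300000: (-0.500000, -1.600000)
  k1 = (-1.600000, 0.420000)
  predictor → (-0.884000, -1.499200)
  k2 = (-1.499200, 0.742560)
  → (-0.871904, -1.460493)
(u(0.54), v(0.54)) ≈ (-0.8719, -1.4605)

-0.8719, -1.4605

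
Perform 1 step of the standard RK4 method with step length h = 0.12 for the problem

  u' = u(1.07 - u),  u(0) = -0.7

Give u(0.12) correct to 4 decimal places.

-0.8743

RK4: k1 = f(x_n, u_n); k2 = f(x_n + h/2, u_n + (h/2)·k1); k3 = f(x_n + h/2, u_n + (h/2)·k2); k4 = f(x_n + h, u_n + h·k3); u_{n+1} = u_n + (h/6)·(k1 + 2k2 + 2k3 + k4).
x=0.000000, u=-0.700000:
  k1 = f(0.000000, -0.700000) = -1.239000
  k2 = f(0.060000, -0.774340) = -1.428146
  k3 = f(0.060000, -0.785689) = -1.457994
  k4 = f(0.120000, -0.874959) = -1.701760
  u ← -0.700000 + (0.12/6)·(k1 + 2k2 + 2k3 + k4) = -0.874261
u(0.12) ≈ -0.8743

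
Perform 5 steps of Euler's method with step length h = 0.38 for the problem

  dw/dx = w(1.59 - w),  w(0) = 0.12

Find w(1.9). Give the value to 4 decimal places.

0.8462

Euler: w_{n+1} = w_n + h·f(x_n, w_n).
x=0.000000, w=0.120000: f=0.176400 → w ← 0.120000 + 0.38·0.176400 = 0.187032
x=0.380000, w=0.187032: f=0.262400 → w ← 0.187032 + 0.38·0.262400 = 0.286744
x=0.760000, w=0.286744: f=0.373701 → w ← 0.286744 + 0.38·0.373701 = 0.428750
x=1.140000, w=0.428750: f=0.497886 → w ← 0.428750 + 0.38·0.497886 = 0.617947
x=1.520000, w=0.617947: f=0.600677 → w ← 0.617947 + 0.38·0.600677 = 0.846204
w(1.9) ≈ 0.8462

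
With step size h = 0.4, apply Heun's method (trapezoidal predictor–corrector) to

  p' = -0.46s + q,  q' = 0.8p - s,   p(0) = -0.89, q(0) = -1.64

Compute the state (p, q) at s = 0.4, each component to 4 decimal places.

-1.6398, -2.1098

Heun on (p,q): k1 = f(s_n, state_n); k2 = f(s_n + h, state_n + h·k1); state_{n+1} = state_n + (h/2)·(k1 + k2).
0.000000: (-0.890000, -1.640000)
  k1 = (-1.640000, -0.712000)
  predictor → (-1.546000, -1.924800)
  k2 = (-2.108800, -1.636800)
  → (-1.639760, -2.109760)
(p(0.4), q(0.4)) ≈ (-1.6398, -2.1098)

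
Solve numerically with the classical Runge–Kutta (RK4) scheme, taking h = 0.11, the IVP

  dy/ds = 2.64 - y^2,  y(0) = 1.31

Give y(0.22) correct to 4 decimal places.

RK4: k1 = f(s_n, y_n); k2 = f(s_n + h/2, y_n + (h/2)·k1); k3 = f(s_n + h/2, y_n + (h/2)·k2); k4 = f(s_n + h, y_n + h·k3); y_{n+1} = y_n + (h/6)·(k1 + 2k2 + 2k3 + k4).
s=0.000000, y=1.310000:
  k1 = f(0.000000, 1.310000) = 0.923900
  k2 = f(0.055000, 1.360815) = 0.788184
  k3 = f(0.055000, 1.353350) = 0.808443
  k4 = f(0.110000, 1.398929) = 0.682998
  y ← 1.310000 + (0.11/6)·(k1 + 2k2 + 2k3 + k4) = 1.398003
s=0.110000, y=1.398003:
  k1 = f(0.110000, 1.398003) = 0.685588
  k2 = f(0.165000, 1.435710) = 0.578736
  k3 = f(0.165000, 1.429833) = 0.595577
  k4 = f(0.220000, 1.463516) = 0.498120
  y ← 1.398003 + (0.11/6)·(k1 + 2k2 + 2k3 + k4) = 1.462762
y(0.22) ≈ 1.4628

1.4628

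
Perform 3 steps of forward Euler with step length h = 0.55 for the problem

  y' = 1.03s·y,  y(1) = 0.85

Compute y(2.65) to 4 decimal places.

5.4757

Euler: y_{n+1} = y_n + h·f(s_n, y_n).
s=1.000000, y=0.850000: f=0.875500 → y ← 0.850000 + 0.55·0.875500 = 1.331525
s=1.550000, y=1.331525: f=2.125780 → y ← 1.331525 + 0.55·2.125780 = 2.500704
s=2.100000, y=2.500704: f=5.409022 → y ← 2.500704 + 0.55·5.409022 = 5.475666
y(2.65) ≈ 5.4757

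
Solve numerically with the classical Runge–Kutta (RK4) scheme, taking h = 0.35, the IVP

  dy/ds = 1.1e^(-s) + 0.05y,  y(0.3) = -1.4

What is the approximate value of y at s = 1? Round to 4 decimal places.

-1.0315

RK4: k1 = f(s_n, y_n); k2 = f(s_n + h/2, y_n + (h/2)·k1); k3 = f(s_n + h/2, y_n + (h/2)·k2); k4 = f(s_n + h, y_n + h·k3); y_{n+1} = y_n + (h/6)·(k1 + 2k2 + 2k3 + k4).
s=0.300000, y=-1.400000:
  k1 = f(0.300000, -1.400000) = 0.744900
  k2 = f(0.475000, -1.269642) = 0.620591
  k3 = f(0.475000, -1.291396) = 0.619504
  k4 = f(0.650000, -1.183174) = 0.515092
  y ← -1.400000 + (0.35/6)·(k1 + 2k2 + 2k3 + k4) = -1.181823
s=0.650000, y=-1.181823:
  k1 = f(0.650000, -1.181823) = 0.515159
  k2 = f(0.825000, -1.091670) = 0.427475
  k3 = f(0.825000, -1.107015) = 0.426708
  k4 = f(1.000000, -1.032475) = 0.353044
  y ← -1.181823 + (0.35/6)·(k1 + 2k2 + 2k3 + k4) = -1.031523
y(1) ≈ -1.0315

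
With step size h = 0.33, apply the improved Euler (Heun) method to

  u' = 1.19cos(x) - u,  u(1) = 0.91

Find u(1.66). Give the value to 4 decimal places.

Heun: k1 = f(x_n, u_n); k2 = f(x_n + h, u_n + h·k1); u_{n+1} = u_n + (h/2)·(k1 + k2).
x=1.000000, u=0.910000:
  k1 = f(1.000000, 0.910000) = -0.267040
  k2 = f(1.330000, 0.821877) = -0.538090
  u ← 0.910000 + (0.33/2)·(-0.267040 + (-0.538090)) = 0.777153
x=1.330000, u=0.777153:
  k1 = f(1.330000, 0.777153) = -0.493367
  k2 = f(1.660000, 0.614342) = -0.720354
  u ← 0.777153 + (0.33/2)·(-0.493367 + (-0.720354)) = 0.576890
u(1.66) ≈ 0.5769

0.5769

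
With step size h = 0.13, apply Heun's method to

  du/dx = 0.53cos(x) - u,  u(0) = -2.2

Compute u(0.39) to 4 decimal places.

-1.3257

Heun: k1 = f(x_n, u_n); k2 = f(x_n + h, u_n + h·k1); u_{n+1} = u_n + (h/2)·(k1 + k2).
x=0.000000, u=-2.200000:
  k1 = f(0.000000, -2.200000) = 2.730000
  k2 = f(0.130000, -1.845100) = 2.370628
  u ← -2.200000 + (0.13/2)·(2.730000 + 2.370628) = -1.868459
x=0.130000, u=-1.868459:
  k1 = f(0.130000, -1.868459) = 2.393987
  k2 = f(0.260000, -1.557241) = 2.069428
  u ← -1.868459 + (0.13/2)·(2.393987 + 2.069428) = -1.578337
x=0.260000, u=-1.578337:
  k1 = f(0.260000, -1.578337) = 2.090524
  k2 = f(0.390000, -1.306569) = 1.796771
  u ← -1.578337 + (0.13/2)·(2.090524 + 1.796771) = -1.325663
u(0.39) ≈ -1.3257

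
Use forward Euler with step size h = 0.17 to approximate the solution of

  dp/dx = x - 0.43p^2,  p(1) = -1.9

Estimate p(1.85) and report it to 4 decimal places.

Euler: p_{n+1} = p_n + h·f(x_n, p_n).
x=1.000000, p=-1.900000: f=-0.552300 → p ← -1.900000 + 0.17·(-0.552300) = -1.993891
x=1.170000, p=-1.993891: f=-0.539509 → p ← -1.993891 + 0.17·(-0.539509) = -2.085607
x=1.340000, p=-2.085607: f=-0.530396 → p ← -2.085607 + 0.17·(-0.530396) = -2.175775
x=1.510000, p=-2.175775: f=-0.525618 → p ← -2.175775 + 0.17·(-0.525618) = -2.265130
x=1.680000, p=-2.265130: f=-0.526250 → p ← -2.265130 + 0.17·(-0.526250) = -2.354592
p(1.85) ≈ -2.3546

-2.3546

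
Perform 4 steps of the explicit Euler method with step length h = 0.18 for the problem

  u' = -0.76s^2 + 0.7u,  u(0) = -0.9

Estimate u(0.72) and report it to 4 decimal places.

Euler: u_{n+1} = u_n + h·f(s_n, u_n).
s=0.000000, u=-0.900000: f=-0.630000 → u ← -0.900000 + 0.18·(-0.630000) = -1.013400
s=0.180000, u=-1.013400: f=-0.734004 → u ← -1.013400 + 0.18·(-0.734004) = -1.145521
s=0.360000, u=-1.145521: f=-0.900361 → u ← -1.145521 + 0.18·(-0.900361) = -1.307586
s=0.540000, u=-1.307586: f=-1.136926 → u ← -1.307586 + 0.18·(-1.136926) = -1.512232
u(0.72) ≈ -1.5122

-1.5122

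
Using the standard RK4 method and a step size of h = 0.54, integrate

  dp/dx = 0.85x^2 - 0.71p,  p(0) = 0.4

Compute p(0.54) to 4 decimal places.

RK4: k1 = f(x_n, p_n); k2 = f(x_n + h/2, p_n + (h/2)·k1); k3 = f(x_n + h/2, p_n + (h/2)·k2); k4 = f(x_n + h, p_n + h·k3); p_{n+1} = p_n + (h/6)·(k1 + 2k2 + 2k3 + k4).
x=0.000000, p=0.400000:
  k1 = f(0.000000, 0.400000) = -0.284000
  k2 = f(0.270000, 0.323320) = -0.167592
  k3 = f(0.270000, 0.354750) = -0.189908
  k4 = f(0.540000, 0.297450) = 0.036671
  p ← 0.400000 + (0.54/6)·(k1 + 2k2 + 2k3 + k4) = 0.313390
p(0.54) ≈ 0.3134

0.3134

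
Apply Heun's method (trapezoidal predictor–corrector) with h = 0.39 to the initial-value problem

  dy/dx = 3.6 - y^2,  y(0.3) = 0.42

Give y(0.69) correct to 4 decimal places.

Heun: k1 = f(x_n, y_n); k2 = f(x_n + h, y_n + h·k1); y_{n+1} = y_n + (h/2)·(k1 + k2).
x=0.300000, y=0.420000:
  k1 = f(0.300000, 0.420000) = 3.423600
  k2 = f(0.690000, 1.755204) = 0.519259
  y ← 0.420000 + (0.39/2)·(3.423600 + 0.519259) = 1.188857
y(0.69) ≈ 1.1889

1.1889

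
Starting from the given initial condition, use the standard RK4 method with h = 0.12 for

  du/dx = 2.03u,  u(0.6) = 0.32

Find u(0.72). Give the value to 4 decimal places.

RK4: k1 = f(x_n, u_n); k2 = f(x_n + h/2, u_n + (h/2)·k1); k3 = f(x_n + h/2, u_n + (h/2)·k2); k4 = f(x_n + h, u_n + h·k3); u_{n+1} = u_n + (h/6)·(k1 + 2k2 + 2k3 + k4).
x=0.600000, u=0.320000:
  k1 = f(0.600000, 0.320000) = 0.649600
  k2 = f(0.660000, 0.358976) = 0.728721
  k3 = f(0.660000, 0.363723) = 0.738358
  k4 = f(0.720000, 0.408603) = 0.829464
  u ← 0.320000 + (0.12/6)·(k1 + 2k2 + 2k3 + k4) = 0.408264
u(0.72) ≈ 0.4083

0.4083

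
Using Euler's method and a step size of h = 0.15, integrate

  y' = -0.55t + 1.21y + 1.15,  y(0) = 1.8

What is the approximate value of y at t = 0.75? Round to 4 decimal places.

5.2336

Euler: y_{n+1} = y_n + h·f(t_n, y_n).
t=0.000000, y=1.800000: f=3.328000 → y ← 1.800000 + 0.15·3.328000 = 2.299200
t=0.150000, y=2.299200: f=3.849532 → y ← 2.299200 + 0.15·3.849532 = 2.876630
t=0.300000, y=2.876630: f=4.465722 → y ← 2.876630 + 0.15·4.465722 = 3.546488
t=0.450000, y=3.546488: f=5.193751 → y ← 3.546488 + 0.15·5.193751 = 4.325551
t=0.600000, y=4.325551: f=6.053916 → y ← 4.325551 + 0.15·6.053916 = 5.233638
y(0.75) ≈ 5.2336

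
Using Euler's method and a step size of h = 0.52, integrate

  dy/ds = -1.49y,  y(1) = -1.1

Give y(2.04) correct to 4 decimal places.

Euler: y_{n+1} = y_n + h·f(s_n, y_n).
s=1.000000, y=-1.100000: f=1.639000 → y ← -1.100000 + 0.52·1.639000 = -0.247720
s=1.520000, y=-0.247720: f=0.369103 → y ← -0.247720 + 0.52·0.369103 = -0.055787
y(2.04) ≈ -0.0558

-0.0558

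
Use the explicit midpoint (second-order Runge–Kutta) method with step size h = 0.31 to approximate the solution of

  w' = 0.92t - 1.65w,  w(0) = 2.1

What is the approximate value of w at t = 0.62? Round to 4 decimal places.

0.9428

Midpoint: k1 = f(t_n, w_n); k2 = f(t_n + h/2, w_n + (h/2)·k1); w_{n+1} = w_n + h·k2.
t=0.000000, w=2.100000:
  k1 = f(0.000000, 2.100000) = -3.465000
  k2 = f(0.155000, 1.562925) = -2.436226
  w ← 2.100000 + 0.31·(-2.436226) = 1.344770
t=0.310000, w=1.344770:
  k1 = f(0.310000, 1.344770) = -1.933670
  k2 = f(0.465000, 1.045051) = -1.296534
  w ← 1.344770 + 0.31·(-1.296534) = 0.942844
w(0.62) ≈ 0.9428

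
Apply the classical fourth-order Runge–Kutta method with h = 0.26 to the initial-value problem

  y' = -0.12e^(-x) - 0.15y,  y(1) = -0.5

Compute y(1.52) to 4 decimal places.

RK4: k1 = f(x_n, y_n); k2 = f(x_n + h/2, y_n + (h/2)·k1); k3 = f(x_n + h/2, y_n + (h/2)·k2); k4 = f(x_n + h, y_n + h·k3); y_{n+1} = y_n + (h/6)·(k1 + 2k2 + 2k3 + k4).
x=1.000000, y=-0.500000:
  k1 = f(1.000000, -0.500000) = 0.030854
  k2 = f(1.130000, -0.495989) = 0.035634
  k3 = f(1.130000, -0.495368) = 0.035541
  k4 = f(1.260000, -0.490759) = 0.039575
  y ← -0.500000 + (0.26/6)·(k1 + 2k2 + 2k3 + k4) = -0.490779
x=1.260000, y=-0.490779:
  k1 = f(1.260000, -0.490779) = 0.039578
  k2 = f(1.390000, -0.485634) = 0.042956
  k3 = f(1.390000, -0.485195) = 0.042890
  k4 = f(1.520000, -0.479628) = 0.045699
  y ← -0.490779 + (0.26/6)·(k1 + 2k2 + 2k3 + k4) = -0.479644
y(1.52) ≈ -0.4796

-0.4796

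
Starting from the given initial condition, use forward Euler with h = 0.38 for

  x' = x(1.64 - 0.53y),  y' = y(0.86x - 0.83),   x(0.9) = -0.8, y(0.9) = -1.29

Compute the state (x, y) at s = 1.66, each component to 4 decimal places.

Euler on (x,y): x_{n+1} = x_n + h·x', y_{n+1} = y_n + h·y'.
0.900000: (-0.800000, -1.290000); f=(-1.858960, 1.958220) → (-1.506405, -0.545876)
1.280000: (-1.506405, -0.545876); f=(-2.906329, 1.160265) → (-2.610810, -0.104976)
(x(1.66), y(1.66)) ≈ (-2.6108, -0.1050)

-2.6108, -0.1050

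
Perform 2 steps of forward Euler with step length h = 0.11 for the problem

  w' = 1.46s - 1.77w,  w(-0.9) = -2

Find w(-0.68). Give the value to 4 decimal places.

-1.5403

Euler: w_{n+1} = w_n + h·f(s_n, w_n).
s=-0.900000, w=-2.000000: f=2.226000 → w ← -2.000000 + 0.11·2.226000 = -1.755140
s=-0.790000, w=-1.755140: f=1.953198 → w ← -1.755140 + 0.11·1.953198 = -1.540288
w(-0.68) ≈ -1.5403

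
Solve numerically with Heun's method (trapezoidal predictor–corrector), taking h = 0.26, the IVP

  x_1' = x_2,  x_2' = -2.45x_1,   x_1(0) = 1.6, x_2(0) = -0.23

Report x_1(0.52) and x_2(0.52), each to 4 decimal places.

Heun on (x_1,x_2): k1 = f(t_n, state_n); k2 = f(t_n + h, state_n + h·k1); state_{n+1} = state_n + (h/2)·(k1 + k2).
0.000000: (1.600000, -0.230000)
  k1 = (-0.230000, -3.920000)
  predictor → (1.540200, -1.249200)
  k2 = (-1.249200, -3.773490)
  → (1.407704, -1.230154)
0.260000: (1.407704, -1.230154)
  k1 = (-1.230154, -3.448875)
  predictor → (1.087864, -2.126861)
  k2 = (-2.126861, -2.665267)
  → (0.971292, -2.024992)
(x_1(0.52), x_2(0.52)) ≈ (0.9713, -2.0250)

0.9713, -2.0250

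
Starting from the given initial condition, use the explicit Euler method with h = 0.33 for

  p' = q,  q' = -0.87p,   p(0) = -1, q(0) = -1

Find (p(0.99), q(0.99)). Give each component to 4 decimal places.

Euler on (p,q): p_{n+1} = p_n + h·p', q_{n+1} = q_n + h·q'.
0.000000: (-1.000000, -1.000000); f=(-1.000000, 0.870000) → (-1.330000, -0.712900)
0.330000: (-1.330000, -0.712900); f=(-0.712900, 1.157100) → (-1.565257, -0.331057)
0.660000: (-1.565257, -0.331057); f=(-0.331057, 1.361774) → (-1.674506, 0.118328)
(p(0.99), q(0.99)) ≈ (-1.6745, 0.1183)

-1.6745, 0.1183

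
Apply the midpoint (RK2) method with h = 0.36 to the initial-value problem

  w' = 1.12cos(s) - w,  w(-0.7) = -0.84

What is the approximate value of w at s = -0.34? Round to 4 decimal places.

Midpoint: k1 = f(s_n, w_n); k2 = f(s_n + h/2, w_n + (h/2)·k1); w_{n+1} = w_n + h·k2.
s=-0.700000, w=-0.840000:
  k1 = f(-0.700000, -0.840000) = 1.696623
  k2 = f(-0.520000, -0.534608) = 1.506565
  w ← -0.840000 + 0.36·1.506565 = -0.297636
w(-0.34) ≈ -0.2976

-0.2976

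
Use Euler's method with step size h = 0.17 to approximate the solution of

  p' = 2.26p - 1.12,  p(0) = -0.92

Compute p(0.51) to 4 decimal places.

-3.2587

Euler: p_{n+1} = p_n + h·f(x_n, p_n).
x=0.000000, p=-0.920000: f=-3.199200 → p ← -0.920000 + 0.17·(-3.199200) = -1.463864
x=0.170000, p=-1.463864: f=-4.428333 → p ← -1.463864 + 0.17·(-4.428333) = -2.216681
x=0.340000, p=-2.216681: f=-6.129698 → p ← -2.216681 + 0.17·(-6.129698) = -3.258729
p(0.51) ≈ -3.2587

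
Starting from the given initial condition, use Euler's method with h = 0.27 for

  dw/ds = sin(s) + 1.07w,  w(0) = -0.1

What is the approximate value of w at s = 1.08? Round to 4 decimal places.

Euler: w_{n+1} = w_n + h·f(s_n, w_n).
s=0.000000, w=-0.100000: f=-0.107000 → w ← -0.100000 + 0.27·(-0.107000) = -0.128890
s=0.270000, w=-0.128890: f=0.128819 → w ← -0.128890 + 0.27·0.128819 = -0.094109
s=0.540000, w=-0.094109: f=0.413440 → w ← -0.094109 + 0.27·0.413440 = 0.017520
s=0.810000, w=0.017520: f=0.743033 → w ← 0.017520 + 0.27·0.743033 = 0.218139
w(1.08) ≈ 0.2181

0.2181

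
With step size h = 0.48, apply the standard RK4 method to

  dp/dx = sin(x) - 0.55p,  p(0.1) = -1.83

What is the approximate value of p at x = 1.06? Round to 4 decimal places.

-0.6606

RK4: k1 = f(x_n, p_n); k2 = f(x_n + h/2, p_n + (h/2)·k1); k3 = f(x_n + h/2, p_n + (h/2)·k2); k4 = f(x_n + h, p_n + h·k3); p_{n+1} = p_n + (h/6)·(k1 + 2k2 + 2k3 + k4).
x=0.100000, p=-1.830000:
  k1 = f(0.100000, -1.830000) = 1.106333
  k2 = f(0.340000, -1.564480) = 1.193951
  k3 = f(0.340000, -1.543452) = 1.182386
  k4 = f(0.580000, -1.262455) = 1.242374
  p ← -1.830000 + (0.48/6)·(k1 + 2k2 + 2k3 + k4) = -1.261890
x=0.580000, p=-1.261890:
  k1 = f(0.580000, -1.261890) = 1.242063
  k2 = f(0.820000, -0.963794) = 1.261233
  k3 = f(0.820000, -0.959194) = 1.258702
  k4 = f(1.060000, -0.657712) = 1.234097
  p ← -1.261890 + (0.48/6)·(k1 + 2k2 + 2k3 + k4) = -0.660607
p(1.06) ≈ -0.6606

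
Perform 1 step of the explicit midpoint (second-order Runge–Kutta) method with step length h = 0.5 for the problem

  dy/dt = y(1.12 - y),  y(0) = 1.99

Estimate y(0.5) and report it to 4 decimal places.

Midpoint: k1 = f(t_n, y_n); k2 = f(t_n + h/2, y_n + (h/2)·k1); y_{n+1} = y_n + h·k2.
t=0.000000, y=1.990000:
  k1 = f(0.000000, 1.990000) = -1.731300
  k2 = f(0.250000, 1.557175) = -0.680758
  y ← 1.990000 + 0.5·(-0.680758) = 1.649621
y(0.5) ≈ 1.6496

1.6496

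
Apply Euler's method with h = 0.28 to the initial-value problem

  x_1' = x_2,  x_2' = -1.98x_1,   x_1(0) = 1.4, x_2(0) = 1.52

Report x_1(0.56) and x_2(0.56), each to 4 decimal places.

Euler on (x_1,x_2): x_1_{n+1} = x_1_n + h·x_1', x_2_{n+1} = x_2_n + h·x_2'.
0.000000: (1.400000, 1.520000); f=(1.520000, -2.772000) → (1.825600, 0.743840)
0.280000: (1.825600, 0.743840); f=(0.743840, -3.614688) → (2.033875, -0.268273)
(x_1(0.56), x_2(0.56)) ≈ (2.0339, -0.2683)

2.0339, -0.2683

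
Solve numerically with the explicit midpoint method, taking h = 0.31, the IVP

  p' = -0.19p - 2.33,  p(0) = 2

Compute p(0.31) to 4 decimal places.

1.1846

Midpoint: k1 = f(s_n, p_n); k2 = f(s_n + h/2, p_n + (h/2)·k1); p_{n+1} = p_n + h·k2.
s=0.000000, p=2.000000:
  k1 = f(0.000000, 2.000000) = -2.710000
  k2 = f(0.155000, 1.579950) = -2.630190
  p ← 2.000000 + 0.31·(-2.630190) = 1.184641
p(0.31) ≈ 1.1846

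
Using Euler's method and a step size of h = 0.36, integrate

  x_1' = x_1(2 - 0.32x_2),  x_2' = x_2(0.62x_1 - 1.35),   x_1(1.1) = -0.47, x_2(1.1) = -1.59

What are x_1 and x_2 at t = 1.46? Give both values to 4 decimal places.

-0.8945, -0.6505

Euler on (x_1,x_2): x_1_{n+1} = x_1_n + h·x_1', x_2_{n+1} = x_2_n + h·x_2'.
1.100000: (-0.470000, -1.590000); f=(-1.179136, 2.609826) → (-0.894489, -0.650463)
(x_1(1.46), x_2(1.46)) ≈ (-0.8945, -0.6505)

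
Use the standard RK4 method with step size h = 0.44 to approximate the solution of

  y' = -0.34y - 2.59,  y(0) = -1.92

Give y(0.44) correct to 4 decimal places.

-2.7117

RK4: k1 = f(s_n, y_n); k2 = f(s_n + h/2, y_n + (h/2)·k1); k3 = f(s_n + h/2, y_n + (h/2)·k2); k4 = f(s_n + h, y_n + h·k3); y_{n+1} = y_n + (h/6)·(k1 + 2k2 + 2k3 + k4).
s=0.000000, y=-1.920000:
  k1 = f(0.000000, -1.920000) = -1.937200
  k2 = f(0.220000, -2.346184) = -1.792297
  k3 = f(0.220000, -2.314305) = -1.803136
  k4 = f(0.440000, -2.713380) = -1.667451
  y ← -1.920000 + (0.44/6)·(k1 + 2k2 + 2k3 + k4) = -2.711671
y(0.44) ≈ -2.7117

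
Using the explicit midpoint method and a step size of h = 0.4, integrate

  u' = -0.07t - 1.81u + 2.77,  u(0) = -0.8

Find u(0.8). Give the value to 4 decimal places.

0.8399

Midpoint: k1 = f(t_n, u_n); k2 = f(t_n + h/2, u_n + (h/2)·k1); u_{n+1} = u_n + h·k2.
t=0.000000, u=-0.800000:
  k1 = f(0.000000, -0.800000) = 4.218000
  k2 = f(0.200000, 0.043600) = 2.677084
  u ← -0.800000 + 0.4·2.677084 = 0.270834
t=0.400000, u=0.270834:
  k1 = f(0.400000, 0.270834) = 2.251791
  k2 = f(0.600000, 0.721192) = 1.422643
  u ← 0.270834 + 0.4·1.422643 = 0.839891
u(0.8) ≈ 0.8399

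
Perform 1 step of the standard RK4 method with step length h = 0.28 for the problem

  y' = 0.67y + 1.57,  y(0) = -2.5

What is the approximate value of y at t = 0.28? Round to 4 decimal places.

-2.5323

RK4: k1 = f(t_n, y_n); k2 = f(t_n + h/2, y_n + (h/2)·k1); k3 = f(t_n + h/2, y_n + (h/2)·k2); k4 = f(t_n + h, y_n + h·k3); y_{n+1} = y_n + (h/6)·(k1 + 2k2 + 2k3 + k4).
t=0.000000, y=-2.500000:
  k1 = f(0.000000, -2.500000) = -0.105000
  k2 = f(0.140000, -2.514700) = -0.114849
  k3 = f(0.140000, -2.516079) = -0.115773
  k4 = f(0.280000, -2.532416) = -0.126719
  y ← -2.500000 + (0.28/6)·(k1 + 2k2 + 2k3 + k4) = -2.532338
y(0.28) ≈ -2.5323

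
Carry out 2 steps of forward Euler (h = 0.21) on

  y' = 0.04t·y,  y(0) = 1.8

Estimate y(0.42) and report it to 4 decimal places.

1.8032

Euler: y_{n+1} = y_n + h·f(t_n, y_n).
t=0.000000, y=1.800000: f=0.000000 → y ← 1.800000 + 0.21·0.000000 = 1.800000
t=0.210000, y=1.800000: f=0.015120 → y ← 1.800000 + 0.21·0.015120 = 1.803175
y(0.42) ≈ 1.8032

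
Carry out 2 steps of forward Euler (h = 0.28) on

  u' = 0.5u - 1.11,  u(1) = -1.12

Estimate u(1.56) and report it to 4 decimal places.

-2.1207

Euler: u_{n+1} = u_n + h·f(x_n, u_n).
x=1.000000, u=-1.120000: f=-1.670000 → u ← -1.120000 + 0.28·(-1.670000) = -1.587600
x=1.280000, u=-1.587600: f=-1.903800 → u ← -1.587600 + 0.28·(-1.903800) = -2.120664
u(1.56) ≈ -2.1207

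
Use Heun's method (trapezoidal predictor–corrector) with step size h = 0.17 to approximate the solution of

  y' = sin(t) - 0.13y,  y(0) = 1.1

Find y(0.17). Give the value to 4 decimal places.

1.0903

Heun: k1 = f(t_n, y_n); k2 = f(t_n + h, y_n + h·k1); y_{n+1} = y_n + (h/2)·(k1 + k2).
t=0.000000, y=1.100000:
  k1 = f(0.000000, 1.100000) = -0.143000
  k2 = f(0.170000, 1.075690) = 0.029343
  y ← 1.100000 + (0.17/2)·(-0.143000 + 0.029343) = 1.090339
y(0.17) ≈ 1.0903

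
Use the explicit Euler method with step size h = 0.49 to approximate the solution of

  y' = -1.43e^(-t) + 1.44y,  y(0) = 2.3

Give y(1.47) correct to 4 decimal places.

Euler: y_{n+1} = y_n + h·f(t_n, y_n).
t=0.000000, y=2.300000: f=1.882000 → y ← 2.300000 + 0.49·1.882000 = 3.222180
t=0.490000, y=3.222180: f=3.763883 → y ← 3.222180 + 0.49·3.763883 = 5.066483
t=0.980000, y=5.066483: f=6.759040 → y ← 5.066483 + 0.49·6.759040 = 8.378413
y(1.47) ≈ 8.3784

8.3784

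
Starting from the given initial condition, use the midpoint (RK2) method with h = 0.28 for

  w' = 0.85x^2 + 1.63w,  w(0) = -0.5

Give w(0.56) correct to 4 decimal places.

-1.1641

Midpoint: k1 = f(x_n, w_n); k2 = f(x_n + h/2, w_n + (h/2)·k1); w_{n+1} = w_n + h·k2.
x=0.000000, w=-0.500000:
  k1 = f(0.000000, -0.500000) = -0.815000
  k2 = f(0.140000, -0.614100) = -0.984323
  w ← -0.500000 + 0.28·(-0.984323) = -0.775610
x=0.280000, w=-0.775610:
  k1 = f(0.280000, -0.775610) = -1.197605
  k2 = f(0.420000, -0.943275) = -1.387598
  w ← -0.775610 + 0.28·(-1.387598) = -1.164138
w(0.56) ≈ -1.1641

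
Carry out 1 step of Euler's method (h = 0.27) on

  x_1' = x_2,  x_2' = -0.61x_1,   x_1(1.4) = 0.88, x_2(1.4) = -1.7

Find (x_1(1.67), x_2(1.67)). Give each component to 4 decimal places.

0.4210, -1.8449

Euler on (x_1,x_2): x_1_{n+1} = x_1_n + h·x_1', x_2_{n+1} = x_2_n + h·x_2'.
1.400000: (0.880000, -1.700000); f=(-1.700000, -0.536800) → (0.421000, -1.844936)
(x_1(1.67), x_2(1.67)) ≈ (0.4210, -1.8449)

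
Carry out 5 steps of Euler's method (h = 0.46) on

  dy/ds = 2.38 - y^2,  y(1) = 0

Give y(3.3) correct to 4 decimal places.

Euler: y_{n+1} = y_n + h·f(s_n, y_n).
s=1.000000, y=0.000000: f=2.380000 → y ← 0.000000 + 0.46·2.380000 = 1.094800
s=1.460000, y=1.094800: f=1.181413 → y ← 1.094800 + 0.46·1.181413 = 1.638250
s=1.920000, y=1.638250: f=-0.303863 → y ← 1.638250 + 0.46·(-0.303863) = 1.498473
s=2.380000, y=1.498473: f=0.134579 → y ← 1.498473 + 0.46·0.134579 = 1.560379
s=2.840000, y=1.560379: f=-0.054783 → y ← 1.560379 + 0.46·(-0.054783) = 1.535179
y(3.3) ≈ 1.5352

1.5352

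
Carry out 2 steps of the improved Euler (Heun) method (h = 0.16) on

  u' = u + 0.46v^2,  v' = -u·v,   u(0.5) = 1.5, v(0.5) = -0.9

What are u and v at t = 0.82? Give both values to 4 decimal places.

Heun on (u,v): k1 = f(t_n, state_n); k2 = f(t_n + h, state_n + h·k1); state_{n+1} = state_n + (h/2)·(k1 + k2).
0.500000: (1.500000, -0.900000)
  k1 = (1.872600, 1.350000)
  predictor → (1.799616, -0.684000)
  k2 = (2.014830, 1.230937)
  → (1.810994, -0.693525)
0.660000: (1.810994, -0.693525)
  k1 = (2.032244, 1.255970)
  predictor → (2.136153, -0.492570)
  k2 = (2.247761, 1.052205)
  → (2.153395, -0.508871)
(u(0.82), v(0.82)) ≈ (2.1534, -0.5089)

2.1534, -0.5089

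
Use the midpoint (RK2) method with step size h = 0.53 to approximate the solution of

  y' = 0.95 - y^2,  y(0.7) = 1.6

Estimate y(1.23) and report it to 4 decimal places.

1.3738

Midpoint: k1 = f(t_n, y_n); k2 = f(t_n + h/2, y_n + (h/2)·k1); y_{n+1} = y_n + h·k2.
t=0.700000, y=1.600000:
  k1 = f(0.700000, 1.600000) = -1.610000
  k2 = f(0.965000, 1.173350) = -0.426750
  y ← 1.600000 + 0.53·(-0.426750) = 1.373822
y(1.23) ≈ 1.3738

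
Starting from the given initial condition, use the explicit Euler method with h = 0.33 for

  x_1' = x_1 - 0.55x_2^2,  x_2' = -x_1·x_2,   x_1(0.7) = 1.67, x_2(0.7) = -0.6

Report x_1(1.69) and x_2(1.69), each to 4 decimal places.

Euler on (x_1,x_2): x_1_{n+1} = x_1_n + h·x_1', x_2_{n+1} = x_2_n + h·x_2'.
0.700000: (1.670000, -0.600000); f=(1.472000, 1.002000) → (2.155760, -0.269340)
1.030000: (2.155760, -0.269340); f=(2.115861, 0.580632) → (2.853994, -0.077731)
1.360000: (2.853994, -0.077731); f=(2.850671, 0.221845) → (3.794715, -0.004523)
(x_1(1.69), x_2(1.69)) ≈ (3.7947, -0.0045)

3.7947, -0.0045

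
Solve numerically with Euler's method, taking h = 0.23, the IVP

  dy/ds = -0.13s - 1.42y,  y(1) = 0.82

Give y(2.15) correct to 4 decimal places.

Euler: y_{n+1} = y_n + h·f(s_n, y_n).
s=1.000000, y=0.820000: f=-1.294400 → y ← 0.820000 + 0.23·(-1.294400) = 0.522288
s=1.230000, y=0.522288: f=-0.901549 → y ← 0.522288 + 0.23·(-0.901549) = 0.314932
s=1.460000, y=0.314932: f=-0.637003 → y ← 0.314932 + 0.23·(-0.637003) = 0.168421
s=1.690000, y=0.168421: f=-0.458858 → y ← 0.168421 + 0.23·(-0.458858) = 0.062884
s=1.920000, y=0.062884: f=-0.338895 → y ← 0.062884 + 0.23·(-0.338895) = -0.015062
y(2.15) ≈ -0.0151

-0.0151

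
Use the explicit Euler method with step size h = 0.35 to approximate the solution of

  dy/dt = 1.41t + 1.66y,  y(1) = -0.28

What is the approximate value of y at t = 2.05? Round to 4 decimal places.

2.0193

Euler: y_{n+1} = y_n + h·f(t_n, y_n).
t=1.000000, y=-0.280000: f=0.945200 → y ← -0.280000 + 0.35·0.945200 = 0.050820
t=1.350000, y=0.050820: f=1.987861 → y ← 0.050820 + 0.35·1.987861 = 0.746571
t=1.700000, y=0.746571: f=3.636309 → y ← 0.746571 + 0.35·3.636309 = 2.019279
y(2.05) ≈ 2.0193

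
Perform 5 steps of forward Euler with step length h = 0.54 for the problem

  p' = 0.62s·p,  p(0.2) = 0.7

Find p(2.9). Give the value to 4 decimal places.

Euler: p_{n+1} = p_n + h·f(s_n, p_n).
s=0.200000, p=0.700000: f=0.086800 → p ← 0.700000 + 0.54·0.086800 = 0.746872
s=0.740000, p=0.746872: f=0.342665 → p ← 0.746872 + 0.54·0.342665 = 0.931911
s=1.280000, p=0.931911: f=0.739565 → p ← 0.931911 + 0.54·0.739565 = 1.331276
s=1.820000, p=1.331276: f=1.502212 → p ← 1.331276 + 0.54·1.502212 = 2.142470
s=2.360000, p=2.142470: f=3.134862 → p ← 2.142470 + 0.54·3.134862 = 3.835296
p(2.9) ≈ 3.8353

3.8353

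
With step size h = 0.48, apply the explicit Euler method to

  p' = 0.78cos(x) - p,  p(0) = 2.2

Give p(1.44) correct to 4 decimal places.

0.7980

Euler: p_{n+1} = p_n + h·f(x_n, p_n).
x=0.000000, p=2.200000: f=-1.420000 → p ← 2.200000 + 0.48·(-1.420000) = 1.518400
x=0.480000, p=1.518400: f=-0.826544 → p ← 1.518400 + 0.48·(-0.826544) = 1.121659
x=0.960000, p=1.121659: f=-0.674313 → p ← 1.121659 + 0.48·(-0.674313) = 0.797989
p(1.44) ≈ 0.7980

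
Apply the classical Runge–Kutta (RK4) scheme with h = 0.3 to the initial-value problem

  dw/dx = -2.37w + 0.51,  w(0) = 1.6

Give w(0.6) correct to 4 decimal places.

RK4: k1 = f(x_n, w_n); k2 = f(x_n + h/2, w_n + (h/2)·k1); k3 = f(x_n + h/2, w_n + (h/2)·k2); k4 = f(x_n + h, w_n + h·k3); w_{n+1} = w_n + (h/6)·(k1 + 2k2 + 2k3 + k4).
x=0.000000, w=1.600000:
  k1 = f(0.000000, 1.600000) = -3.282000
  k2 = f(0.150000, 1.107700) = -2.115249
  k3 = f(0.150000, 1.282713) = -2.530029
  k4 = f(0.300000, 0.840991) = -1.483149
  w ← 1.600000 + (0.3/6)·(k1 + 2k2 + 2k3 + k4) = 0.897215
x=0.300000, w=0.897215:
  k1 = f(0.300000, 0.897215) = -1.616399
  k2 = f(0.450000, 0.654755) = -1.041769
  k3 = f(0.450000, 0.740949) = -1.246050
  k4 = f(0.600000, 0.523400) = -0.730457
  w ← 0.897215 + (0.3/6)·(k1 + 2k2 + 2k3 + k4) = 0.551090
w(0.6) ≈ 0.5511

0.5511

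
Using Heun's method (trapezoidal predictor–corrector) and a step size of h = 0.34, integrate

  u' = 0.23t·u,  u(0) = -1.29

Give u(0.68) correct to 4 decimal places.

-1.3602

Heun: k1 = f(t_n, u_n); k2 = f(t_n + h, u_n + h·k1); u_{n+1} = u_n + (h/2)·(k1 + k2).
t=0.000000, u=-1.290000:
  k1 = f(0.000000, -1.290000) = 0.000000
  k2 = f(0.340000, -1.290000) = -0.100878
  u ← -1.290000 + (0.34/2)·(0.000000 + (-0.100878)) = -1.307149
t=0.340000, u=-1.307149:
  k1 = f(0.340000, -1.307149) = -0.102219
  k2 = f(0.680000, -1.341904) = -0.209874
  u ← -1.307149 + (0.34/2)·(-0.102219 + (-0.209874)) = -1.360205
u(0.68) ≈ -1.3602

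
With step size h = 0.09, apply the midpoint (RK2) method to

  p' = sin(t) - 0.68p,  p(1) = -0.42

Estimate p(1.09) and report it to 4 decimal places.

-0.3196

Midpoint: k1 = f(t_n, p_n); k2 = f(t_n + h/2, p_n + (h/2)·k1); p_{n+1} = p_n + h·k2.
t=1.000000, p=-0.420000:
  k1 = f(1.000000, -0.420000) = 1.127071
  k2 = f(1.045000, -0.369282) = 1.116036
  p ← -0.420000 + 0.09·1.116036 = -0.319557
p(1.09) ≈ -0.3196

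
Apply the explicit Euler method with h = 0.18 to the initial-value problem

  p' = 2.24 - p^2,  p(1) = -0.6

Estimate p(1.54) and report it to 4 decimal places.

0.5295

Euler: p_{n+1} = p_n + h·f(x_n, p_n).
x=1.000000, p=-0.600000: f=1.880000 → p ← -0.600000 + 0.18·1.880000 = -0.261600
x=1.180000, p=-0.261600: f=2.171565 → p ← -0.261600 + 0.18·2.171565 = 0.129282
x=1.360000, p=0.129282: f=2.223286 → p ← 0.129282 + 0.18·2.223286 = 0.529473
p(1.54) ≈ 0.5295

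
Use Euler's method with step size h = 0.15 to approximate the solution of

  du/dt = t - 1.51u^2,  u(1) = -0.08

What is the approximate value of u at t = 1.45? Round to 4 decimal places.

0.4219

Euler: u_{n+1} = u_n + h·f(t_n, u_n).
t=1.000000, u=-0.080000: f=0.990336 → u ← -0.080000 + 0.15·0.990336 = 0.068550
t=1.150000, u=0.068550: f=1.142904 → u ← 0.068550 + 0.15·1.142904 = 0.239986
t=1.300000, u=0.239986: f=1.213034 → u ← 0.239986 + 0.15·1.213034 = 0.421941
u(1.45) ≈ 0.4219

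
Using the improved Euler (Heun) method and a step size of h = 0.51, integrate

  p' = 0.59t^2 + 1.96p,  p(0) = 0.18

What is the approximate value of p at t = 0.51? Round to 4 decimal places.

Heun: k1 = f(t_n, p_n); k2 = f(t_n + h, p_n + h·k1); p_{n+1} = p_n + (h/2)·(k1 + k2).
t=0.000000, p=0.180000:
  k1 = f(0.000000, 0.180000) = 0.352800
  k2 = f(0.510000, 0.359928) = 0.858918
  p ← 0.180000 + (0.51/2)·(0.352800 + 0.858918) = 0.488988
p(0.51) ≈ 0.4890

0.4890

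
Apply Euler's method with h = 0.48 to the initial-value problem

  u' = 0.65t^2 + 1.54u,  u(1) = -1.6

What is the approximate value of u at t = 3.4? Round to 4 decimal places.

Euler: u_{n+1} = u_n + h·f(t_n, u_n).
t=1.000000, u=-1.600000: f=-1.814000 → u ← -1.600000 + 0.48·(-1.814000) = -2.470720
t=1.480000, u=-2.470720: f=-2.381149 → u ← -2.470720 + 0.48·(-2.381149) = -3.613671
t=1.960000, u=-3.613671: f=-3.068014 → u ← -3.613671 + 0.48·(-3.068014) = -5.086318
t=2.440000, u=-5.086318: f=-3.963090 → u ← -5.086318 + 0.48·(-3.963090) = -6.988601
t=2.920000, u=-6.988601: f=-5.220286 → u ← -6.988601 + 0.48·(-5.220286) = -9.494339
u(3.4) ≈ -9.4943

-9.4943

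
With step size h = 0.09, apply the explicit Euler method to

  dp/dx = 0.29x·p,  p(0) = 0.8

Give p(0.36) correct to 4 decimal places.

Euler: p_{n+1} = p_n + h·f(x_n, p_n).
x=0.000000, p=0.800000: f=0.000000 → p ← 0.800000 + 0.09·0.000000 = 0.800000
x=0.090000, p=0.800000: f=0.020880 → p ← 0.800000 + 0.09·0.020880 = 0.801879
x=0.180000, p=0.801879: f=0.041858 → p ← 0.801879 + 0.09·0.041858 = 0.805646
x=0.270000, p=0.805646: f=0.063082 → p ← 0.805646 + 0.09·0.063082 = 0.811324
p(0.36) ≈ 0.8113

0.8113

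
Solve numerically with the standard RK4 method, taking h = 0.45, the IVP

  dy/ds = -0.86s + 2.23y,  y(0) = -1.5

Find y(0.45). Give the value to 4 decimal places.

-4.2000

RK4: k1 = f(s_n, y_n); k2 = f(s_n + h/2, y_n + (h/2)·k1); k3 = f(s_n + h/2, y_n + (h/2)·k2); k4 = f(s_n + h, y_n + h·k3); y_{n+1} = y_n + (h/6)·(k1 + 2k2 + 2k3 + k4).
s=0.000000, y=-1.500000:
  k1 = f(0.000000, -1.500000) = -3.345000
  k2 = f(0.225000, -2.252625) = -5.216854
  k3 = f(0.225000, -2.673792) = -6.156056
  k4 = f(0.450000, -4.270225) = -9.909603
  y ← -1.500000 + (0.45/6)·(k1 + 2k2 + 2k3 + k4) = -4.200032
y(0.45) ≈ -4.2000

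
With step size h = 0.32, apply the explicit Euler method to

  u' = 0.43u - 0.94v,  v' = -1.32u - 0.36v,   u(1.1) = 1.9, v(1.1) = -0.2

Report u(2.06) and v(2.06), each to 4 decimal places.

Euler on (u,v): u_{n+1} = u_n + h·u', v_{n+1} = v_n + h·v'.
1.100000: (1.900000, -0.200000); f=(1.005000, -2.436000) → (2.221600, -0.979520)
1.420000: (2.221600, -0.979520); f=(1.876037, -2.579885) → (2.821932, -1.805083)
1.740000: (2.821932, -1.805083); f=(2.910209, -3.075120) → (3.753199, -2.789122)
(u(2.06), v(2.06)) ≈ (3.7532, -2.7891)

3.7532, -2.7891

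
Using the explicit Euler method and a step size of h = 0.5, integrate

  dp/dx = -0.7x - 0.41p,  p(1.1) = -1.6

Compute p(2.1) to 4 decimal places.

Euler: p_{n+1} = p_n + h·f(x_n, p_n).
x=1.100000, p=-1.600000: f=-0.114000 → p ← -1.600000 + 0.5·(-0.114000) = -1.657000
x=1.600000, p=-1.657000: f=-0.440630 → p ← -1.657000 + 0.5·(-0.440630) = -1.877315
p(2.1) ≈ -1.8773

-1.8773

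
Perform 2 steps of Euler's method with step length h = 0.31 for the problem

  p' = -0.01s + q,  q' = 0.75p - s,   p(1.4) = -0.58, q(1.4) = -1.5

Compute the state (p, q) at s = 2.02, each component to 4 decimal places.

Euler on (p,q): p_{n+1} = p_n + h·p', q_{n+1} = q_n + h·q'.
1.400000: (-0.580000, -1.500000); f=(-1.514000, -1.835000) → (-1.049340, -2.068850)
1.710000: (-1.049340, -2.068850); f=(-2.085950, -2.497005) → (-1.695984, -2.842922)
(p(2.02), q(2.02)) ≈ (-1.6960, -2.8429)

-1.6960, -2.8429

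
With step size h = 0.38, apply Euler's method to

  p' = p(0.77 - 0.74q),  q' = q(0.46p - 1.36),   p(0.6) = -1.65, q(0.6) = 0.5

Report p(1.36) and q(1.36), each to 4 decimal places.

Euler on (p,q): p_{n+1} = p_n + h·p', q_{n+1} = q_n + h·q'.
0.600000: (-1.650000, 0.500000); f=(-0.660000, -1.059500) → (-1.900800, 0.097390)
0.980000: (-1.900800, 0.097390); f=(-1.326628, -0.217605) → (-2.404919, 0.014700)
(p(1.36), q(1.36)) ≈ (-2.4049, 0.0147)

-2.4049, 0.0147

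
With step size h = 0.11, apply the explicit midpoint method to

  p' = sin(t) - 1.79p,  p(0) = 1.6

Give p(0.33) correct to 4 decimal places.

Midpoint: k1 = f(t_n, p_n); k2 = f(t_n + h/2, p_n + (h/2)·k1); p_{n+1} = p_n + h·k2.
t=0.000000, p=1.600000:
  k1 = f(0.000000, 1.600000) = -2.864000
  k2 = f(0.055000, 1.442480) = -2.527067
  p ← 1.600000 + 0.11·(-2.527067) = 1.322023
t=0.110000, p=1.322023:
  k1 = f(0.110000, 1.322023) = -2.256642
  k2 = f(0.165000, 1.197907) = -1.980002
  p ← 1.322023 + 0.11·(-1.980002) = 1.104222
t=0.220000, p=1.104222:
  k1 = f(0.220000, 1.104222) = -1.758329
  k2 = f(0.275000, 1.007514) = -1.531904
  p ← 1.104222 + 0.11·(-1.531904) = 0.935713
p(0.33) ≈ 0.9357

0.9357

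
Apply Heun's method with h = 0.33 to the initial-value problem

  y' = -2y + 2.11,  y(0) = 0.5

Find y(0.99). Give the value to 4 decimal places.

0.9587

Heun: k1 = f(x_n, y_n); k2 = f(x_n + h, y_n + h·k1); y_{n+1} = y_n + (h/2)·(k1 + k2).
x=0.000000, y=0.500000:
  k1 = f(0.000000, 0.500000) = 1.110000
  k2 = f(0.330000, 0.866300) = 0.377400
  y ← 0.500000 + (0.33/2)·(1.110000 + 0.377400) = 0.745421
x=0.330000, y=0.745421:
  k1 = f(0.330000, 0.745421) = 0.619158
  k2 = f(0.660000, 0.949743) = 0.210514
  y ← 0.745421 + (0.33/2)·(0.619158 + 0.210514) = 0.882317
x=0.660000, y=0.882317:
  k1 = f(0.660000, 0.882317) = 0.345366
  k2 = f(0.990000, 0.996288) = 0.117425
  y ← 0.882317 + (0.33/2)·(0.345366 + 0.117425) = 0.958677
y(0.99) ≈ 0.9587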